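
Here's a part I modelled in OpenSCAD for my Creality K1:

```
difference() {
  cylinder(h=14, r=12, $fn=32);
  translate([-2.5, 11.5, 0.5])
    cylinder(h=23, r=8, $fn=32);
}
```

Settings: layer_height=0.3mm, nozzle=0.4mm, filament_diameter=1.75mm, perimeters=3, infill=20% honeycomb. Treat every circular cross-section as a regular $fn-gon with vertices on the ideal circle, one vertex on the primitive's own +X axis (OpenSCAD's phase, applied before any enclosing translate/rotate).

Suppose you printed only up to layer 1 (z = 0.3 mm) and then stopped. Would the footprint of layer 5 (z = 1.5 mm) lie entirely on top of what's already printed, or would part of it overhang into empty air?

entirely on top

Compare the two slices. At z = 0.3: the r=12 cylinder contributes a regular 32-gon of circumradius 12 (area = (32/2)·12.000²·sin(360°/32) = 449.49 mm²); the cylinder at (-2.5, 11.5) is absent (z outside [0.5, 23.5]); After the difference (first − rest): none of the subtracted shapes is present at this height, so the r=12 cylinder is unchanged — area = 449.49 mm². At z = 1.5: the r=12 cylinder gives a regular 32-gon of circumradius 12 (constant along its height) (area = (32/2)·12.000²·sin(360°/32) = 449.49 mm²); the r=8 cylinder at (-2.5, 11.5) contributes a regular 32-gon of circumradius 8 (area = (32/2)·8.000²·sin(360°/32) = 199.77 mm²); After the difference (first − rest): starting from the r=12 cylinder (449.49 mm²), the r=8 cylinder at (-2.5, 11.5) partially overlaps it — only the 88.51 mm² overlap (of its 199.77 mm²) is removed, clipping the outline — area = 360.98 mm². Checking containment: the cross-section at z = 1.5 is a subset of the cross-section at z = 0.3.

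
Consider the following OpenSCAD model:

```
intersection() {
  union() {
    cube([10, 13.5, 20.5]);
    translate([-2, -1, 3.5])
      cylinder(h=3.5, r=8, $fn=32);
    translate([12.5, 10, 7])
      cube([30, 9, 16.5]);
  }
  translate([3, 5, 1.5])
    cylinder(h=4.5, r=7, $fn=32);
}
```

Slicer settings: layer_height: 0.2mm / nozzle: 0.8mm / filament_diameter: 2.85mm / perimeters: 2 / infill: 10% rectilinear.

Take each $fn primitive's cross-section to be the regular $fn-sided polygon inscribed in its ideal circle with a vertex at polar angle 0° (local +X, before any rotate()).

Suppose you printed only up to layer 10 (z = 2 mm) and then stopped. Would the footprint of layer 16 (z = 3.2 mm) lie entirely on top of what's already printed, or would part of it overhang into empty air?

entirely on top

Compare the two slices. At z = 2: the cube is present — its section is the full 10×13.5 rectangle (area 135.00 mm²); the cylinder at (-2, -1) is absent (z outside [3.5, 7]); the cube at (12.5, 10) is absent (z outside [7, 23.5]); Merging all regions: only the 10×13.5 cube is present, so the union is just that shape — area = 135.00 mm²; the r=7 cylinder at (3, 5) contributes a regular 32-gon of circumradius 7 (area = (32/2)·7.000²·sin(360°/32) = 152.95 mm²); Taking the intersection: the r=7 cylinder at (3, 5) partially overlaps the result so far; clipping to the common part keeps 105.13 mm² — area = 105.13 mm². At z = 3.2: the cube is present — its section is the full 10×13.5 rectangle (area 135.00 mm²); the cylinder at (-2, -1) is absent (z outside [3.5, 7]); the cube at (12.5, 10) does not reach this height (z outside [7, 23.5]); Taking the union: only the 10×13.5 cube is present, so the union is just that shape — area = 135.00 mm²; the cylinder at (3, 5): section is a regular 32-gon, circumradius r=7 (area = (32/2)·7.000²·sin(360°/32) = 152.95 mm²); Keeping only the common overlap: the r=7 cylinder at (3, 5) partially overlaps that combined region; clipping to the common part keeps 105.13 mm² — area = 105.13 mm². Checking containment: the cross-section at z = 3.2 is a subset of the cross-section at z = 2.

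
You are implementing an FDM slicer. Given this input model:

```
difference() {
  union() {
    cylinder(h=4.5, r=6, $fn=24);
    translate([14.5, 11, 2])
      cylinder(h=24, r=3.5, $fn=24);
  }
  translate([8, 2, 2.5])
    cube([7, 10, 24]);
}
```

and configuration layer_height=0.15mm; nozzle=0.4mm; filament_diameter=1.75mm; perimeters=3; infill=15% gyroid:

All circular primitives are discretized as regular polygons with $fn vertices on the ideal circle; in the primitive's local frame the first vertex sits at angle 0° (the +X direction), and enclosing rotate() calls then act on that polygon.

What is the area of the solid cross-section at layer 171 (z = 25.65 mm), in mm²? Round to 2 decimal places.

At z = 25.65 mm: the cylinder does not reach this height (z outside [0, 4.5]); the r=3.5 cylinder at (14.5, 11) gives a regular 24-gon of circumradius 3.5 (constant along its height) (area = (24/2)·3.500²·sin(360°/24) = 38.05 mm²); Combining (union): only the r=3.5 cylinder at (14.5, 11) is present, so the union is just that shape — area = 38.05 mm²; the cube at (8, 2) (footprint 7×10) is included at this height (area 70.00 mm²); Subtracting the remaining from the first: starting from that combined region (38.05 mm²), the 7×10 cube at (8, 2) partially overlaps it — only the 15.18 mm² overlap (of its 70.00 mm²) is removed, clipping the outline — area = 22.87 mm². Overall, the cross-section is a single solid region. Net area = 22.87 mm².

22.87 mm²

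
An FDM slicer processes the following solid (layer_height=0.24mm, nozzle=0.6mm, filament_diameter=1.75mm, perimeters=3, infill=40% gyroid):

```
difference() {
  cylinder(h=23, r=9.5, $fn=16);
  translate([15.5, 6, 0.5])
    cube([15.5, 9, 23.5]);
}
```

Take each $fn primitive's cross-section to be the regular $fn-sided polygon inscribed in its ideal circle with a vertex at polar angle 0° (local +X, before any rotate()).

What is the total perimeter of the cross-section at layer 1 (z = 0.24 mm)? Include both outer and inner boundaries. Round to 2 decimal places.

59.31 mm

At z = 0.24 mm: the cylinder: section is a regular 16-gon, circumradius r=9.5 (perimeter = 2·16·9.500·sin(180°/16) = 59.31 mm); the cube at (15.5, 6) does not reach this height (z outside [0.5, 24]); After the difference (first − rest): none of the subtracted shapes is present at this height, so the r=9.5 cylinder is unchanged — boundary = 59.31 mm. Overall, the cross-section is a single solid region. Total boundary length (outer) = 59.31 mm.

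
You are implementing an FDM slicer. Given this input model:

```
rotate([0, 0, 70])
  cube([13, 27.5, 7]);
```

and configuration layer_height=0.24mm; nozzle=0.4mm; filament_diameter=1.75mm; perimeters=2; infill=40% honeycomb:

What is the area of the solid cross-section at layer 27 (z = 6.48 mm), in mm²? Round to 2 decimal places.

At z = 6.48 mm: the cube (footprint 13×27.5) is included at this height (area 357.50 mm²); (whole slice rotated 70° about Z — lengths, areas and connectivity unchanged). Overall, the cross-section is a single solid region. Net area = 357.50 mm².

357.50 mm²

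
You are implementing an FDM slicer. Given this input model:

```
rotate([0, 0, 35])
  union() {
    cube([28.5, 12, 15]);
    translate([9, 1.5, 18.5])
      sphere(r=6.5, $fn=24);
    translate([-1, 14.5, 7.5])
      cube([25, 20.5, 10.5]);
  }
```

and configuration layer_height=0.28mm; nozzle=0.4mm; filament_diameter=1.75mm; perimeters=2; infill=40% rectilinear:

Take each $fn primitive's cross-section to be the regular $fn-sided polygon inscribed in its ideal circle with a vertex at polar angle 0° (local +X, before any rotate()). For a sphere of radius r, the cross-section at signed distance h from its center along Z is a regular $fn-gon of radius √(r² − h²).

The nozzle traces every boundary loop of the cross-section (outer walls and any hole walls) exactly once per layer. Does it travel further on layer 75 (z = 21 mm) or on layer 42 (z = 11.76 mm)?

layer 42 (z = 11.76 mm)

Layer 75 (z = 21): the cube is absent (z outside [0, 15]); the r=6.5 sphere at (9, 1.5) contributes a regular 24-gon of circumradius √(6.5²−2.5²) = 6.000 (perimeter = 2·24·6.000·sin(180°/24) = 37.59 mm); the cube at (-1, 14.5) does not reach this height (z outside [7.5, 18]); Merging all regions: only the r=6.5 sphere at (9, 1.5) is present, so the union is just that shape — boundary = 37.59 mm; (whole slice rotated 35° about Z — lengths, areas and connectivity unchanged). So its perimeter = 37.59 mm. Layer 42 (z = 11.76): the 28.5×12 cube contributes its full rectangle (perimeter 81.00 mm); the sphere at (9, 1.5) is absent (|z−center|=6.740 > r=6.5); the cube at (-1, 14.5) is present — its section is the full 25×20.5 rectangle (perimeter 91.00 mm); Merging all regions: the 2 present regions are separate (no shared area or edge), so areas and boundary lengths simply add and each stays a separate island — boundary = 172.00 mm; (whole slice rotated 35° about Z — lengths, areas and connectivity unchanged). So its perimeter = 172.00 mm. Layer 42 is larger (172.00 vs 37.59 mm).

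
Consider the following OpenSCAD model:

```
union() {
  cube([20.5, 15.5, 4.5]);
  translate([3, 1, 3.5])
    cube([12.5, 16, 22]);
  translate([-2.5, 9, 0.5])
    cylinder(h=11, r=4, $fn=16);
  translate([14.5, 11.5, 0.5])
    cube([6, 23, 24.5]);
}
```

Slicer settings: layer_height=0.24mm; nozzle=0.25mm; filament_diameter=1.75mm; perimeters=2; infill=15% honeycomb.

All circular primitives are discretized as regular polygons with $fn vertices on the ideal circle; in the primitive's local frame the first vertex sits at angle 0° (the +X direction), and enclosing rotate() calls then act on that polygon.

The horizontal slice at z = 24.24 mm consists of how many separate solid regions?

At z = 24.24 mm: the cube is absent (z outside [0, 4.5]); the 12.5×16 cube at (3, 1) contributes its full rectangle; the cylinder at (-2.5, 9) is not intersected at this z (z outside [0.5, 11.5]); the 6×23 cube at (14.5, 11.5) contributes its full rectangle; Taking the union: the regions partially overlap (shared area 5.50 mm²), so overlapping operands fuse into one piece — 1 connected region. The result has 1 disconnected region.

1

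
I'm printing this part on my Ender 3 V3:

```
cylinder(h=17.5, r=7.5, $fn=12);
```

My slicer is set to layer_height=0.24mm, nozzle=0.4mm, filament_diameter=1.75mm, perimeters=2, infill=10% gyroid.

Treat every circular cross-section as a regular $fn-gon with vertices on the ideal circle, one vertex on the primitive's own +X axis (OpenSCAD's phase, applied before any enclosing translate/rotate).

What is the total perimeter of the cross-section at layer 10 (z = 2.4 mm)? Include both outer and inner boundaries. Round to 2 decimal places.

46.59 mm

At z = 2.4 mm: the r=7.5 cylinder contributes a regular 12-gon of circumradius 7.5 (perimeter = 2·12·7.500·sin(180°/12) = 46.59 mm). Overall, the cross-section is a single solid region. Total boundary length (outer) = 46.59 mm.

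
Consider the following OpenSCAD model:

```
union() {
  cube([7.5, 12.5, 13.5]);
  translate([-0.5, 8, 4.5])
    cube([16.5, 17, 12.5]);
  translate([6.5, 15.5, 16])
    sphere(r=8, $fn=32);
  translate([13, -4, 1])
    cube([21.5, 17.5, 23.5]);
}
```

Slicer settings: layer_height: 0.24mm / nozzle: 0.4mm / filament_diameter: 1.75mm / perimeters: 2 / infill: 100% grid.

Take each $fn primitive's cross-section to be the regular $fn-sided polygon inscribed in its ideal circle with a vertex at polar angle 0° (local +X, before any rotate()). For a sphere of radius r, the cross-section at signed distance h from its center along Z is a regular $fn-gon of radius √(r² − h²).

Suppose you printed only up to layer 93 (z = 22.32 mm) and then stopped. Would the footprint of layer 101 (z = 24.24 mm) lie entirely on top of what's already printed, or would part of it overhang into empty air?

entirely on top

Compare the two slices. At z = 22.32: the cube is not intersected at this z (z outside [0, 13.5]); the cube at (-0.5, 8) does not reach this height (z outside [4.5, 17]); the r=8 sphere at (6.5, 15.5) contributes a regular 32-gon of circumradius √(8²−6.32²) = 4.905 (area = (32/2)·4.905²·sin(360°/32) = 75.09 mm²); the 21.5×17.5 cube at (13, -4) contributes its full rectangle (area 376.25 mm²); Merging all regions: the 2 present regions are separate (no shared area or edge), so areas and boundary lengths simply add and each stays a separate island — area = 451.34 mm². At z = 24.24: the cube is absent (z outside [0, 13.5]); the cube at (-0.5, 8) is not intersected at this z (z outside [4.5, 17]); the sphere at (6.5, 15.5) is not intersected at this z (|z−center|=8.240 > r=8); the cube at (13, -4) is present — its section is the full 21.5×17.5 rectangle (area 376.25 mm²); Combining (union): only the 21.5×17.5 cube at (13, -4) is present, so the union is just that shape — area = 376.25 mm². Checking containment: the cross-section at z = 24.24 is a subset of the cross-section at z = 22.32.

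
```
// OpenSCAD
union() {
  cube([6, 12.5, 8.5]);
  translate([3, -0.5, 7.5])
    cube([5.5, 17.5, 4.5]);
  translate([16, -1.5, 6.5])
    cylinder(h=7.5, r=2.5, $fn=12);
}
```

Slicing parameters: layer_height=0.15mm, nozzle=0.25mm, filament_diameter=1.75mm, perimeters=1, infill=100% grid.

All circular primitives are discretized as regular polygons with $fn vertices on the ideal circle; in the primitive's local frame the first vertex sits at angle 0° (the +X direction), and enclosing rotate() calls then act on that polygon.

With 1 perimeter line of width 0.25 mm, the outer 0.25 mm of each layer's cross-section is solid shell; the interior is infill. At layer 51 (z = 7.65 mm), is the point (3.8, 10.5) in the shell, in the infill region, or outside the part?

At z = 7.65 mm: the cube (footprint 6×12.5) is included at this height; the cube at (3, -0.5) (footprint 5.5×17.5) is included at this height; the r=2.5 cylinder at (16, -1.5) contributes a regular 12-gon of circumradius 2.5; Taking the union: the regions partially overlap (shared area 37.50 mm²), so overlapping operands fuse into one piece — 2 connected regions. Overall, the cross-section has 2 separate islands. The nearest boundary edge runs (3.00, 12.50)→(3.00, 17.00); distance from the point to it = 2.15 mm. (Shell/infill is judged within the island containing the point — the largest one.) The point is inside the cross-section and 2.15 mm from the nearest boundary — more than the 0.25 mm shell width (1 × 0.25), so it's in the infill interior.

infill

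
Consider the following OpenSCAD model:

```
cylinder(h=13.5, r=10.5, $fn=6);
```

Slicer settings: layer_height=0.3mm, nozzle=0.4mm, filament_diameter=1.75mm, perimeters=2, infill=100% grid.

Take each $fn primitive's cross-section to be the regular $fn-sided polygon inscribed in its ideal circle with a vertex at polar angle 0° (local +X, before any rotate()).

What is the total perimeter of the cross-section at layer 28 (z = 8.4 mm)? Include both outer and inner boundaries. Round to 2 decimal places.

63.00 mm

At z = 8.4 mm: the r=10.5 cylinder gives a regular 6-gon of circumradius 10.5 (constant along its height) (perimeter = 2·6·10.500·sin(180°/6) = 63.00 mm). Overall, the cross-section is a single solid region. Total boundary length (outer) = 63.00 mm.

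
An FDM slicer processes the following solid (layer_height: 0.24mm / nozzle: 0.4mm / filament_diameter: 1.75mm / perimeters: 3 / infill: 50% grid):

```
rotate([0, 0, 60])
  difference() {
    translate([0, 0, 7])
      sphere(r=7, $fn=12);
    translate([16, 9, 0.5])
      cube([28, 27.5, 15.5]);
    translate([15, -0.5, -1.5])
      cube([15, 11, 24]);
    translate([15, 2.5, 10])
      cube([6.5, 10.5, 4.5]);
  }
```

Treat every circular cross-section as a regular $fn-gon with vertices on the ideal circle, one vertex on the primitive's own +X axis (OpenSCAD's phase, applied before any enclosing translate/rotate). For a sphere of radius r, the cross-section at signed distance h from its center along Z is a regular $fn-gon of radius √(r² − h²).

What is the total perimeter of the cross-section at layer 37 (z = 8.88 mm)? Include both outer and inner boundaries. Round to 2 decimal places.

41.88 mm

At z = 8.88 mm: the r=7 sphere slices to a regular 12-gon of circumradius 6.743 (√(r²−h²) with h=1.88 from center) (perimeter = 2·12·6.743·sin(180°/12) = 41.88 mm); the cube at (16, 9) (footprint 28×27.5) is included at this height (perimeter 111.00 mm); the cube at (15, -0.5) is present — its section is the full 15×11 rectangle (perimeter 52.00 mm); the cube at (15, 2.5) is not intersected at this z (z outside [10, 14.5]); Subtracting the remaining from the first: starting from the r=7 sphere, the 28×27.5 cube at (16, 9) misses the remaining region (no effect); the 15×11 cube at (15, -0.5) misses the remaining region (no effect) — boundary = 41.88 mm; (whole slice rotated 60° about Z — lengths, areas and connectivity unchanged). Overall, the cross-section is a single solid region. Total boundary length (outer) = 41.88 mm.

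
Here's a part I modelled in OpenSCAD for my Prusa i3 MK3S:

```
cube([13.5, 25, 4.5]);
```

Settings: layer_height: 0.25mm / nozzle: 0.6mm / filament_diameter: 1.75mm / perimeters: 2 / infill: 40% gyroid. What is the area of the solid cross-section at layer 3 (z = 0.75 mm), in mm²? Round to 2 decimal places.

At z = 0.75 mm: the cube is present — its section is the full 13.5×25 rectangle (area 337.50 mm²). Overall, the cross-section is a single solid region. Net area = 337.50 mm².

337.50 mm²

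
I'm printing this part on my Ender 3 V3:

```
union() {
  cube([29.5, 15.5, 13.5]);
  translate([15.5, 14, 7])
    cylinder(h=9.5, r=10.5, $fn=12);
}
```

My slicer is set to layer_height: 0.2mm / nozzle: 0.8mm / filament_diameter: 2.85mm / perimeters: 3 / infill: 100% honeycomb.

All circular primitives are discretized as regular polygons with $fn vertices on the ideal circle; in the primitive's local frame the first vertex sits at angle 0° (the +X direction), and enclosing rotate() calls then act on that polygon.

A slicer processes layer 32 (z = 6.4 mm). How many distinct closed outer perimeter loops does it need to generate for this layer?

At z = 6.4 mm: the cube (footprint 29.5×15.5) is included at this height; the cylinder at (15.5, 14) is absent (z outside [7, 16.5]); Taking the union: only the 29.5×15.5 cube is present, so the union is just that shape — 1 connected region. The result has 1 disconnected region.

1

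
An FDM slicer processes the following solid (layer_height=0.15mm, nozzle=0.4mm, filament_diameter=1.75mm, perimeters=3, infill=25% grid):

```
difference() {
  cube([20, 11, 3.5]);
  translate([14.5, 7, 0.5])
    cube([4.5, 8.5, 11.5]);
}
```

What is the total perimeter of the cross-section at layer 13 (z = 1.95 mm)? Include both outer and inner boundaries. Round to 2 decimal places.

70.00 mm

At z = 1.95 mm: the cube is present — its section is the full 20×11 rectangle (perimeter 62.00 mm); the 4.5×8.5 cube at (14.5, 7) contributes its full rectangle (perimeter 26.00 mm); Subtracting the remaining from the first: starting from the 20×11 cube, the 4.5×8.5 cube at (14.5, 7) partially overlaps it — only the 18.00 mm² overlap (of its 38.25 mm²) is removed, clipping the outline — boundary = 70.00 mm. Overall, the cross-section is a single solid region. Total boundary length (outer) = 70.00 mm.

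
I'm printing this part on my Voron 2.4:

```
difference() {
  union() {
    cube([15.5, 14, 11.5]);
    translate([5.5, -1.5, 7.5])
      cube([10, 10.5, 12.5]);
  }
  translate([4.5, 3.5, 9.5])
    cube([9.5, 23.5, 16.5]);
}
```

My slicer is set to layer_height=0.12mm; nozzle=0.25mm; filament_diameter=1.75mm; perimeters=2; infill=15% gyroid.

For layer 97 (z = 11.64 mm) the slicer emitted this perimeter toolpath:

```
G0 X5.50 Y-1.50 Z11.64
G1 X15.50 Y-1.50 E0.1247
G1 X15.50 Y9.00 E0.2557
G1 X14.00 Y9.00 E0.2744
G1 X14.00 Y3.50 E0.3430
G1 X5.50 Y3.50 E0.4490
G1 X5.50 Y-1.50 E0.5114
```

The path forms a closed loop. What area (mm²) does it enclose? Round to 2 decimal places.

Apply the shoelace formula to the sequence of (X, Y) vertices; enclosed area = 58.25 mm².

58.25 mm²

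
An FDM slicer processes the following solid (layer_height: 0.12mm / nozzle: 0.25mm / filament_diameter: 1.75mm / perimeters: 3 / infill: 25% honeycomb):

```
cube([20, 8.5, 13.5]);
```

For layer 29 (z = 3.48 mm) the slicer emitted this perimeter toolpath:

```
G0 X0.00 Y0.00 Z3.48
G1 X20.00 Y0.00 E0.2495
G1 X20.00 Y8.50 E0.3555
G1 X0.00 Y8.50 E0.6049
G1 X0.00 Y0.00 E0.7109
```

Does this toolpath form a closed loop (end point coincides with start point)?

Start point (G0): (0.00, 0.00). End point (last G1): the path returns to the start — closed.

yes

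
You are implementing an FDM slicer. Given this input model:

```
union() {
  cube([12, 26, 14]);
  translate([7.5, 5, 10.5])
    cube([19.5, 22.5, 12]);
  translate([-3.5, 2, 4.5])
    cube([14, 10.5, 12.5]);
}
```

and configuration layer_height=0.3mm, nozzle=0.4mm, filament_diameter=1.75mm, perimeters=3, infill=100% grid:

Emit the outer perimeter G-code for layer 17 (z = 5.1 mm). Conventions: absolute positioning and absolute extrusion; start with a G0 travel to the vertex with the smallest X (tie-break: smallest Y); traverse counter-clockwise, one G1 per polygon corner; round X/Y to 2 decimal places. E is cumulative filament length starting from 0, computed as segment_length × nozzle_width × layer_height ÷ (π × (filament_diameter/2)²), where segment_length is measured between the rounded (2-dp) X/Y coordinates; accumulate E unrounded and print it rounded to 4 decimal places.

G0 X-3.50 Y2.00 Z5.10
G1 X0.00 Y2.00 E0.1746
G1 X0.00 Y0.00 E0.2744
G1 X12.00 Y0.00 E0.8731
G1 X12.00 Y26.00 E2.1702
G1 X0.00 Y26.00 E2.7689
G1 X0.00 Y12.50 E3.4424
G1 X-3.50 Y12.50 E3.6170
G1 X-3.50 Y2.00 E4.1409

At z = 5.1 mm: the 12×26 cube contributes its full rectangle; the cube at (7.5, 5) does not reach this height (z outside [10.5, 22.5]); the 14×10.5 cube at (-3.5, 2) contributes its full rectangle; Merging all regions: the regions partially overlap (shared area 110.25 mm²), so overlapping operands fuse into one piece — 1 connected region. The outline is a single polygon with 8 vertices. Extrusion per mm of travel: 0.4 × 0.3 / (π × 0.875²) = 0.049890. Accumulating E over each segment gives final E = 4.1409.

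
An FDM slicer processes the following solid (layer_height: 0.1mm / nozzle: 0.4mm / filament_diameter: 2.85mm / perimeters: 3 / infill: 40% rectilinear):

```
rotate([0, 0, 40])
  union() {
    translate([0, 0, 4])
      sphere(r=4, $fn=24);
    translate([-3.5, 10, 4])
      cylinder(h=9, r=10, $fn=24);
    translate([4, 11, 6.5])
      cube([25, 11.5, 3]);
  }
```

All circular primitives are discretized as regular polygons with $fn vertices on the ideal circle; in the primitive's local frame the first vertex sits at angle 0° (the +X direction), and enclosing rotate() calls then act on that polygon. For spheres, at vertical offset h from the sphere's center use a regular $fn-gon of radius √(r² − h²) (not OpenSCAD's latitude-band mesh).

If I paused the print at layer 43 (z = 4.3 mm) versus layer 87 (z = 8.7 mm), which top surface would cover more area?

layer 87 (z = 8.7 mm)

Layer 43 (z = 4.3): the r=4 sphere slices to a regular 24-gon of circumradius 3.989 (√(r²−h²) with h=0.3 from center) (area = (24/2)·3.989²·sin(360°/24) = 49.41 mm²); the r=10 cylinder at (-3.5, 10) gives a regular 24-gon of circumradius 10 (constant along its height) (area = (24/2)·10.000²·sin(360°/24) = 310.58 mm²); the cube at (4, 11) does not reach this height (z outside [6.5, 9.5]); Taking the union: the regions partially overlap — summed areas 360.00 mm² minus the doubly-counted overlap 17.64 mm² gives 342.36 mm² — area = 342.36 mm²; (whole slice rotated 40° about Z — lengths, areas and connectivity unchanged). So its area = 342.36 mm². Layer 87 (z = 8.7): the sphere is not intersected at this z (|z−center|=4.700 > r=4); the r=10 cylinder at (-3.5, 10) gives a regular 24-gon of circumradius 10 (constant along its height) (area = (24/2)·10.000²·sin(360°/24) = 310.58 mm²); the cube at (4, 11) is present — its section is the full 25×11.5 rectangle (area 287.50 mm²); Combining (union): the regions partially overlap — summed areas 598.08 mm² minus the doubly-counted overlap 8.48 mm² gives 589.61 mm² — area = 589.61 mm²; (whole slice rotated 40° about Z — lengths, areas and connectivity unchanged). So its area = 589.61 mm². Layer 87 is larger (589.61 vs 342.36 mm²).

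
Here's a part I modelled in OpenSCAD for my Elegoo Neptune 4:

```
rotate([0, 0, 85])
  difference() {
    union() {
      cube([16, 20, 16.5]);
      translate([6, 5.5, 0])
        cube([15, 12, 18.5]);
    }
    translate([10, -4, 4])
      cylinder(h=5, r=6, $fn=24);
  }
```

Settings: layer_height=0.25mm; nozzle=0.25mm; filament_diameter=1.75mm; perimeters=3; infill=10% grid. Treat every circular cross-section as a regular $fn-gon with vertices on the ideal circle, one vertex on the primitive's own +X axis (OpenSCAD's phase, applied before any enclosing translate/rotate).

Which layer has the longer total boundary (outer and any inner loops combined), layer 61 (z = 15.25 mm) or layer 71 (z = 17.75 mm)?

layer 61 (z = 15.25 mm)

Layer 61 (z = 15.25): the 16×20 cube contributes its full rectangle (perimeter 72.00 mm); the 15×12 cube at (6, 5.5) contributes its full rectangle (perimeter 54.00 mm); Combining (union): the regions partially overlap (shared area 120.00 mm²), so the edge portions inside another operand are dropped and the merged outline is re-measured after clipping — boundary = 82.00 mm; the cylinder at (10, -4) is not intersected at this z (z outside [4, 9]); Taking the first minus the rest: none of the subtracted shapes is present at this height, so that combined region is unchanged — boundary = 82.00 mm; (whole slice rotated 85° about Z — lengths, areas and connectivity unchanged). So its perimeter = 82.00 mm. Layer 71 (z = 17.75): the cube is absent (z outside [0, 16.5]); the 15×12 cube at (6, 5.5) contributes its full rectangle (perimeter 54.00 mm); Combining (union): only the 15×12 cube at (6, 5.5) is present, so the union is just that shape — boundary = 54.00 mm; the cylinder at (10, -4) is absent (z outside [4, 9]); Subtracting the remaining from the first: none of the subtracted shapes is present at this height, so the result so far is unchanged — boundary = 54.00 mm; (rotated 85° about Z; rotation is an isometry so areas/perimeters/island counts are preserved). So its perimeter = 54.00 mm. Layer 61 is larger (82.00 vs 54.00 mm).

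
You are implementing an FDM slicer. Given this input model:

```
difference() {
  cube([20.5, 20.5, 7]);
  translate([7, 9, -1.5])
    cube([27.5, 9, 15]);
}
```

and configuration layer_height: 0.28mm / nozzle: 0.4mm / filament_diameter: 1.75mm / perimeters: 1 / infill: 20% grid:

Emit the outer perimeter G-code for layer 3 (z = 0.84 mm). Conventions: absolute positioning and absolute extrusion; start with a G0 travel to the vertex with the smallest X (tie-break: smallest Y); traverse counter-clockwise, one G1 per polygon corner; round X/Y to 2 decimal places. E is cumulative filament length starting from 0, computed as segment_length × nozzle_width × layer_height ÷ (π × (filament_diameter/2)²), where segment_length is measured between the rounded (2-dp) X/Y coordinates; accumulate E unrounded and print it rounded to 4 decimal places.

At z = 0.84 mm: the 20.5×20.5 cube contributes its full rectangle; the cube at (7, 9) (footprint 27.5×9) is included at this height; After the difference (first − rest): starting from the 20.5×20.5 cube, the 27.5×9 cube at (7, 9) partially overlaps it — only the 121.50 mm² overlap (of its 247.50 mm²) is removed, clipping the outline — 1 connected region. The outline is a single polygon with 8 vertices. Extrusion per mm of travel: 0.4 × 0.28 / (π × 0.875²) = 0.046564. Accumulating E over each segment gives final E = 5.0755.

G0 X0.00 Y0.00 Z0.84
G1 X20.50 Y0.00 E0.9546
G1 X20.50 Y9.00 E1.3736
G1 X7.00 Y9.00 E2.0023
G1 X7.00 Y18.00 E2.4213
G1 X20.50 Y18.00 E3.0500
G1 X20.50 Y20.50 E3.1664
G1 X0.00 Y20.50 E4.1209
G1 X0.00 Y0.00 E5.0755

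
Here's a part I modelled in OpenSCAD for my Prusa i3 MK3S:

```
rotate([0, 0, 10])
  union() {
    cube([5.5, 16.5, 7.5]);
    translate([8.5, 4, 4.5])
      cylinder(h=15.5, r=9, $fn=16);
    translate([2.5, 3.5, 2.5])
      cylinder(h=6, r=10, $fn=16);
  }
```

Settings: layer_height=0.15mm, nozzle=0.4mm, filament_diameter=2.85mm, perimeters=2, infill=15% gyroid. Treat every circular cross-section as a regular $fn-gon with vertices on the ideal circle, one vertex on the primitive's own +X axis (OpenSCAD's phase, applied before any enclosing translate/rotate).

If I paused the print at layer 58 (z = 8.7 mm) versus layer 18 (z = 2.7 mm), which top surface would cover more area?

Layer 58 (z = 8.7): the cube is absent (z outside [0, 7.5]); the r=9 cylinder at (8.5, 4) contributes a regular 16-gon of circumradius 9 (area = (16/2)·9.000²·sin(360°/16) = 247.98 mm²); the cylinder at (2.5, 3.5) is absent (z outside [2.5, 8.5]); Combining (union): only the r=9 cylinder at (8.5, 4) is present, so the union is just that shape — area = 247.98 mm²; (rotated 10° about Z; rotation is an isometry so areas/perimeters/island counts are preserved). So its area = 247.98 mm². Layer 18 (z = 2.7): the 5.5×16.5 cube contributes its full rectangle (area 90.75 mm²); the cylinder at (8.5, 4) does not reach this height (z outside [4.5, 20]); the r=10 cylinder at (2.5, 3.5) gives a regular 16-gon of circumradius 10 (constant along its height) (area = (16/2)·10.000²·sin(360°/16) = 306.15 mm²); Combining (union): the regions partially overlap — summed areas 396.90 mm² minus the doubly-counted overlap 72.73 mm² gives 324.16 mm² — area = 324.16 mm²; (whole slice rotated 10° about Z — lengths, areas and connectivity unchanged). So its area = 324.16 mm². Layer 18 is larger (324.16 vs 247.98 mm²).

layer 18 (z = 2.7 mm)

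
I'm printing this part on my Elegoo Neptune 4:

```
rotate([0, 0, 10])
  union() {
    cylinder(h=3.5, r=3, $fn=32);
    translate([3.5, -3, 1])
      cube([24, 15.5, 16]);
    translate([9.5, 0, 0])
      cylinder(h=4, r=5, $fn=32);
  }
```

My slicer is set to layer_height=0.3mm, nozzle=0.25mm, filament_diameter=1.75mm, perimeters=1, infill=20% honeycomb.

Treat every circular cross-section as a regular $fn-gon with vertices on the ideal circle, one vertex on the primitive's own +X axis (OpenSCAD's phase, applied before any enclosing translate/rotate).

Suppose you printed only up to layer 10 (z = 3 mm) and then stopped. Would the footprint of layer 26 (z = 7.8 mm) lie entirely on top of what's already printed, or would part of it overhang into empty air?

Compare the two slices. At z = 3: the r=3 cylinder contributes a regular 32-gon of circumradius 3 (area = (32/2)·3.000²·sin(360°/32) = 28.09 mm²); the cube at (3.5, -3) is present — its section is the full 24×15.5 rectangle (area 372.00 mm²); the cylinder at (9.5, 0): section is a regular 32-gon, circumradius r=5 (area = (32/2)·5.000²·sin(360°/32) = 78.04 mm²); Taking the union: the regions partially overlap — summed areas 478.13 mm² minus the doubly-counted overlap 67.00 mm² gives 411.12 mm² — area = 411.12 mm²; (whole slice rotated 10° about Z — lengths, areas and connectivity unchanged). At z = 7.8: the cylinder is not intersected at this z (z outside [0, 3.5]); the cube at (3.5, -3) is present — its section is the full 24×15.5 rectangle (area 372.00 mm²); the cylinder at (9.5, 0) is not intersected at this z (z outside [0, 4]); Combining (union): only the 24×15.5 cube at (3.5, -3) is present, so the union is just that shape — area = 372.00 mm²; (rotated 10° about Z; rotation is an isometry so areas/perimeters/island counts are preserved). Checking containment: the cross-section at z = 7.8 is a subset of the cross-section at z = 3.

entirely on top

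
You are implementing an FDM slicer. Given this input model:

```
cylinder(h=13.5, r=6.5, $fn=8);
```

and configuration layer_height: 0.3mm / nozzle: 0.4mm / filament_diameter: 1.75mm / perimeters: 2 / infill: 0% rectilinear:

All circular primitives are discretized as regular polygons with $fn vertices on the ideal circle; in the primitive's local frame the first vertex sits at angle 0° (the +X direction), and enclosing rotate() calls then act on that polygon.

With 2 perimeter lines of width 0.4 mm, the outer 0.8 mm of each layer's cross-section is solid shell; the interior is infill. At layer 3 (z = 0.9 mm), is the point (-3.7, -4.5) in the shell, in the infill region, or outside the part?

At z = 0.9 mm: the r=6.5 cylinder contributes a regular 8-gon of circumradius 6.5. Overall, the cross-section is a single solid region. The nearest boundary edge runs (-4.60, -4.60)→(-0.00, -6.50); distance from the point to it = 0.43 mm. The point is inside the cross-section, 0.43 mm from the nearest boundary — within the 0.8 mm shell band (2 × 0.4).

shell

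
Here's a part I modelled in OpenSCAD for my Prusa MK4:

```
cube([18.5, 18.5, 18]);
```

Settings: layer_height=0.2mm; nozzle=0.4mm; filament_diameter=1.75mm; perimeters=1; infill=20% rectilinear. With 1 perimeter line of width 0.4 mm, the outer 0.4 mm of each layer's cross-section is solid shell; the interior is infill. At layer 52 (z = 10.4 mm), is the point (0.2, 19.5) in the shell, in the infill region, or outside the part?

At z = 10.4 mm: the cube is present — its section is the full 18.5×18.5 rectangle. Overall, the cross-section is a single solid region. The nearest boundary edge runs (18.50, 18.50)→(0.00, 18.50); distance from the point to it = 1.00 mm. The point is not inside any of the regions above, so it lies outside the cross-section (1.00 mm from the nearest boundary).

outside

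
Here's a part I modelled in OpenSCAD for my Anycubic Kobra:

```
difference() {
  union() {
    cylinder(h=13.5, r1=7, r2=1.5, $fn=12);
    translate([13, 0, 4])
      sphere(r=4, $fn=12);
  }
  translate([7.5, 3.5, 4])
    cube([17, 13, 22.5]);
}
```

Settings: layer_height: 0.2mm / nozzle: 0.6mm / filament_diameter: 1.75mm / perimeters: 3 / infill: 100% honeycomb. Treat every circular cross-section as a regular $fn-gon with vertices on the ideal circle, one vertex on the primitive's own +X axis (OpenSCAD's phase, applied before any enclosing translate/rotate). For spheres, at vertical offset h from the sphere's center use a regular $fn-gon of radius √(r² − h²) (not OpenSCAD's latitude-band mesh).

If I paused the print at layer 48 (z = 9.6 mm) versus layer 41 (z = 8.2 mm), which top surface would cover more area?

Layer 48 (z = 9.6): the cone (r1=7→r2=1.5) has section circumradius 3.089 here — a regular 12-gon (area = (12/2)·3.089²·sin(360°/12) = 28.62 mm²); the sphere at (13, 0) is absent (|z−center|=5.600 > r=4); Combining (union): only the cone is present, so the union is just that shape — area = 28.62 mm²; the cube at (7.5, 3.5) is present — its section is the full 17×13 rectangle (area 221.00 mm²); After the difference (first − rest): starting from the result so far (28.62 mm²), the 17×13 cube at (7.5, 3.5) misses the remaining region (no effect) — area = 28.62 mm². So its area = 28.62 mm². Layer 41 (z = 8.2): the cone contributes a regular 12-gon of circumradius 3.659 (interpolated between r1=7 and r2=1.5 at t=0.607) (area = (12/2)·3.659²·sin(360°/12) = 40.17 mm²); the sphere at (13, 0) is absent (|z−center|=4.200 > r=4); Taking the union: only the cone is present, so the union is just that shape — area = 40.17 mm²; the 17×13 cube at (7.5, 3.5) contributes its full rectangle (area 221.00 mm²); After the difference (first − rest): starting from that combined region (40.17 mm²), the 17×13 cube at (7.5, 3.5) misses the remaining region (no effect) — area = 40.17 mm². So its area = 40.17 mm². Layer 41 is larger (40.17 vs 28.62 mm²).

layer 41 (z = 8.2 mm)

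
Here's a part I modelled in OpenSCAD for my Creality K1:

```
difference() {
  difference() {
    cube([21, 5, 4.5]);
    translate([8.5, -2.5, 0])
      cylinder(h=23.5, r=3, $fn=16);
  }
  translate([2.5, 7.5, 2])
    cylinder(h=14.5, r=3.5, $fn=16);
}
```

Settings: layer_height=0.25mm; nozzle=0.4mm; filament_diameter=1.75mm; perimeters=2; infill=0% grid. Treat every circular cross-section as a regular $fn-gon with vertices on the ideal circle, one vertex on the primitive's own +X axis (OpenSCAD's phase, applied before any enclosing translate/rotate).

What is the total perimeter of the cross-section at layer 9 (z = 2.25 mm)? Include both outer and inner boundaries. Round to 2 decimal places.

At z = 2.25 mm: the cube (footprint 21×5) is included at this height (perimeter 52.00 mm); the cylinder at (8.5, -2.5): section is a regular 16-gon, circumradius r=3 (perimeter = 2·16·3.000·sin(180°/16) = 18.73 mm); Subtracting the remaining from the first: starting from the 21×5 cube, the r=3 cylinder at (8.5, -2.5) partially overlaps it — only the 1.00 mm² overlap (of its 27.55 mm²) is removed, clipping the outline — boundary = 52.21 mm; the r=3.5 cylinder at (2.5, 7.5) gives a regular 16-gon of circumradius 3.5 (constant along its height) (perimeter = 2·16·3.500·sin(180°/16) = 21.85 mm); Subtracting the remaining from the first: starting from the result so far, the r=3.5 cylinder at (2.5, 7.5) partially overlaps it — only the 3.13 mm² overlap (of its 37.50 mm²) is removed, clipping the outline — boundary = 52.71 mm. Overall, the cross-section is a single solid region. Total boundary length (outer) = 52.71 mm.

52.71 mm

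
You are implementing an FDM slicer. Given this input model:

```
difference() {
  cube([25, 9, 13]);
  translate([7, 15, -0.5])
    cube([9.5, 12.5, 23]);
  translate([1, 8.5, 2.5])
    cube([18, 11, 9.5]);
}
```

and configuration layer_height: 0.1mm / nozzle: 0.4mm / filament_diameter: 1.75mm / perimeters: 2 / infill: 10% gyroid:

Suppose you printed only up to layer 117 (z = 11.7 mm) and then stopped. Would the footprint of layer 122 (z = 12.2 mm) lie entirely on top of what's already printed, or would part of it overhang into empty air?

Compare the two slices. At z = 11.7: the 25×9 cube contributes its full rectangle (area 225.00 mm²); the cube at (7, 15) (footprint 9.5×12.5) is included at this height (area 118.75 mm²); the 18×11 cube at (1, 8.5) contributes its full rectangle (area 198.00 mm²); After the difference (first − rest): starting from the 25×9 cube (225.00 mm²), the 9.5×12.5 cube at (7, 15) misses the remaining region (no effect); the 18×11 cube at (1, 8.5) partially overlaps it — only the 9.00 mm² overlap (of its 198.00 mm²) is removed, clipping the outline — area = 216.00 mm². At z = 12.2: the cube is present — its section is the full 25×9 rectangle (area 225.00 mm²); the 9.5×12.5 cube at (7, 15) contributes its full rectangle (area 118.75 mm²); the cube at (1, 8.5) is not intersected at this z (z outside [2.5, 12]); After the difference (first − rest): starting from the 25×9 cube (225.00 mm²), the 9.5×12.5 cube at (7, 15) misses the remaining region (no effect) — area = 225.00 mm². Checking containment: at z = 12.2 the cross-section extends beyond the z = 11.7 cross-section by about 9.00 mm².

part overhangs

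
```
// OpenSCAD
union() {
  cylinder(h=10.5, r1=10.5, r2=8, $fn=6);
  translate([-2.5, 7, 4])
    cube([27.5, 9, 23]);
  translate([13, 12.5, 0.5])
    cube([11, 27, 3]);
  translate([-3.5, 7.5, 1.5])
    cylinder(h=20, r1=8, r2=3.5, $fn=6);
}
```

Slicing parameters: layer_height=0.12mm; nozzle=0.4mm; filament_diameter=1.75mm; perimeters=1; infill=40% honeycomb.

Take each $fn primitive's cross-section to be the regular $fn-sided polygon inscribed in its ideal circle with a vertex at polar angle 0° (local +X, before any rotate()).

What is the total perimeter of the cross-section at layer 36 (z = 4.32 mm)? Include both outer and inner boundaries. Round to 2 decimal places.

115.40 mm

At z = 4.32 mm: the cone: at t=0.411 of its height the radius interpolates to r₁+(r₂−r₁)t = 9.471, giving a regular 6-gon of that circumradius (perimeter = 2·6·9.471·sin(180°/6) = 56.83 mm); the cube at (-2.5, 7) (footprint 27.5×9) is included at this height (perimeter 73.00 mm); the cube at (13, 12.5) is absent (z outside [0.5, 3.5]); the cone at (-3.5, 7.5): at t=0.141 of its height the radius interpolates to r₁+(r₂−r₁)t = 7.365, giving a regular 6-gon of that circumradius (perimeter = 2·6·7.365·sin(180°/6) = 44.19 mm); Merging all regions: the regions partially overlap (shared area 95.97 mm²), so the edge portions inside another operand are dropped and the merged outline is re-measured after clipping — boundary = 115.40 mm. Overall, the cross-section is a single solid region. Total boundary length (outer) = 115.40 mm.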